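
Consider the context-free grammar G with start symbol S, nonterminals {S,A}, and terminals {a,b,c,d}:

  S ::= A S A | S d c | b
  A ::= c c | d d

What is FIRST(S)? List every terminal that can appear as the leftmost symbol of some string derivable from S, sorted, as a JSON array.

Compute FIRST by fixpoint:
iter 1:
  A via A→c c: +{c}
  A via A→d d: +{d}
  S via S→A S A: +{c,d}
  S via S→b: +{b}
  FIRST(S)={b,c,d}  FIRST(A)={c,d}
iter 2: — fixpoint
  FIRST(S)={b,c,d}  FIRST(A)={c,d}

FIRST(S) = ["b", "c", "d"]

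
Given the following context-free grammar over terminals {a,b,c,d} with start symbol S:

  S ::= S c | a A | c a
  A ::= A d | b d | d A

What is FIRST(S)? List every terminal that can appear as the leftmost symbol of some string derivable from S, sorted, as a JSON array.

FIRST iteration:
pass 1:
  A via A→b d: +{b}
  A via A→d A: +{d}
  S via S→a A: +{a}
  S via S→c a: +{c}
  S: {a,c}  A: {b,d}
pass 2: — fixpoint
  S: {a,c}  A: {b,d}

FIRST(S) = ["a", "c"]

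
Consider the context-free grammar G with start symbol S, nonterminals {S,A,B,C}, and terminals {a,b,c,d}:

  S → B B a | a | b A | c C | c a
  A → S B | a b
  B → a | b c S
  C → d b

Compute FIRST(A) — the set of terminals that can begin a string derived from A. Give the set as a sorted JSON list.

FIRST iteration:
iter 1:
  A via A→a b: +{a}
  B via B→a: +{a}
  B via B→b c S: +{b}
  C via C→d b: +{d}
  S via S→B B a: +{a,b}
  S via S→c C: +{c}
  S: {a,b,c}  A: {a}  B: {a,b}  C: {d}
iter 2:
  A via A→S B: +{b,c}
  S: {a,b,c}  A: {a,b,c}  B: {a,b}  C: {d}
iter 3: — fixpoint
  S: {a,b,c}  A: {a,b,c}  B: {a,b}  C: {d}

FIRST(A) = ["a", "b", "c"]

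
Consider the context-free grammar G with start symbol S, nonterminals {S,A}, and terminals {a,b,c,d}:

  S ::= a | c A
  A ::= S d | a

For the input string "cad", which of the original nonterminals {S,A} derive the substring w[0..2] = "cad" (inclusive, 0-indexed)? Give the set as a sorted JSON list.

Convert to CNF:
  S -> T1 A | a
  A -> S T0 | a
  T0 -> d
  T1 -> c

Fill CYK table bottom-up (cells [i..j] with 0 ≤ i ≤ j ≤ 2 only):
  cell(0,0) c: {T1}  orig:{}
  cell(1,1) a: {A,S}
  cell(2,2) d: {T0}  orig:{}
  cell(0,1) ca: {S}
  cell(1,2) ad: {A}
  cell(0,2) cad: {A,S}

Original NTs in T[0,2] deriving "cad": ["A", "S"]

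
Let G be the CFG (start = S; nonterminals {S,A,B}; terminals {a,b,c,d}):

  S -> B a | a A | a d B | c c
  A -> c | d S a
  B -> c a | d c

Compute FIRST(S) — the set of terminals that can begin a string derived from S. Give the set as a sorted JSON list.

FIRST sets, iterate to fixpoint:
round 1:
  A via A→c: +{c}
  A via A→d S a: +{d}
  B via B→c a: +{c}
  B via B→d c: +{d}
  S via S→B a: +{c,d}
  S via S→a A: +{a}
  FIRST(S)={a,c,d}  FIRST(A)={c,d}  FIRST(B)={c,d}
round 2: done
  FIRST(S)={a,c,d}  FIRST(A)={c,d}  FIRST(B)={c,d}

FIRST(S) = ["a", "c", "d"]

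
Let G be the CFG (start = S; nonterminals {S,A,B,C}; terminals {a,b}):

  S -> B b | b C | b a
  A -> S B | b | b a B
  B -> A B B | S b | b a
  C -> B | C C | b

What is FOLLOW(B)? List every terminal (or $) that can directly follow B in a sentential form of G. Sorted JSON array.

FIRST iteration:
pass 1:
  A via A→b: +{b}
  B via B→A B B: +{b}
  C via C→B: +{b}
  S via S→B b: +{b}
  S: {b}  A: {b}  B: {b}  C: {b}
pass 2: — fixpoint
  S: {b}  A: {b}  B: {b}  C: {b}

FOLLOW sets:
initialize: $ ∈ FOLLOW(S)
round 1:
  A→S B: FOLLOW(S) ⊇ FIRST(B) = {b}; new: +{b}
  B→A B B: FOLLOW(A) ⊇ FIRST(B) = {b}; new: +{b}
  B→A B B: FOLLOW(B) ⊇ FIRST(B) = {b}; new: +{b}
  C→C C: FOLLOW(C) ⊇ FIRST(C) = {b}; new: +{b}
  S→b C: FOLLOW(C) ⊇ FOLLOW(S) ⊇ {$,b}; new: +{$}
  FOLLOW[S]={$,b}  FOLLOW[A]={b}  FOLLOW[B]={b}  FOLLOW[C]={$,b}
round 2:
  C→B: FOLLOW(B) ⊇ FOLLOW(C) ⊇ {$,b}; new: +{$}
  FOLLOW[S]={$,b}  FOLLOW[A]={b}  FOLLOW[B]={$,b}  FOLLOW[C]={$,b}
round 3: — fixpoint
  FOLLOW[S]={$,b}  FOLLOW[A]={b}  FOLLOW[B]={$,b}  FOLLOW[C]={$,b}

FOLLOW(B) = ["$", "b"]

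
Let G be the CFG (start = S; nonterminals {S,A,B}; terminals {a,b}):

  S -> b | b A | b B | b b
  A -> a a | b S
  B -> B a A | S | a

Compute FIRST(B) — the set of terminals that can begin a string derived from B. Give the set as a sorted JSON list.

Compute FIRST by fixpoint:
[1]
  A via A→a a: +{a}
  A via A→b S: +{b}
  B via B→a: +{a}
  S via S→b: +{b}
  FIRST[S]={b}  FIRST[A]={a,b}  FIRST[B]={a}
[2]
  B via B→S: +{b}
  FIRST[S]={b}  FIRST[A]={a,b}  FIRST[B]={a,b}
[3] — fixpoint
  FIRST[S]={b}  FIRST[A]={a,b}  FIRST[B]={a,b}

FIRST(B) = ["a", "b"]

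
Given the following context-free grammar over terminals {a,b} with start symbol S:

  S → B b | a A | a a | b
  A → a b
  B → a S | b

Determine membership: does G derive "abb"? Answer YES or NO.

CNF form of G:
  S -> B T1 | T0 A | T0 T0 | b
  A -> T0 T1
  B -> T0 S | b
  T0 -> a
  T1 -> b

CYK fill:
  cell(0,0) a: {T0}  orig:{}
  cell(1,1) b: {B,S,T1}  orig:{B,S}
  cell(2,2) b: {B,S,T1}  orig:{B,S}
  cell(0,1) ab: {A,B}
  cell(1,2) bb: {S}
  cell(0,2) abb: {B,S}

S ∈ T[0,2] ⇒ YES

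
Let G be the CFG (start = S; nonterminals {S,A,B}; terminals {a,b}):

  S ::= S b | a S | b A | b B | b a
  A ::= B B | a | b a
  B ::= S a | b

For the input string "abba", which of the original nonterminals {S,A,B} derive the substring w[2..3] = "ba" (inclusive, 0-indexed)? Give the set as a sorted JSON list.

CNF form of G:
  S -> S T0 | T0 A | T0 B | T0 T1 | T1 S
  A -> B B | T0 T1 | a
  B -> S T1 | b
  T0 -> b
  T1 -> a

Fill CYK table bottom-up — only the sub-triangle for w[2..3]:
  [2..2]={B,T0}  "b"  orig:{B}
  [3..3]={A,T1}  "a"  orig:{A}
  [2..3]={A,S}  "ba"

Original NTs in T[2,3] deriving "ba": ["A", "S"]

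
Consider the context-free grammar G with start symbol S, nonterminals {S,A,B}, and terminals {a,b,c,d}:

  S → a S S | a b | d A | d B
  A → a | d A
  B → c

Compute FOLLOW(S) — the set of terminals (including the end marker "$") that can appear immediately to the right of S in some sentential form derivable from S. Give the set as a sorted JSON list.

Compute FIRST by fixpoint:
iter 1:
  A via A→a: +{a}
  A via A→d A: +{d}
  B via B→c: +{c}
  S via S→a S S: +{a}
  S via S→d A: +{d}
  FIRST[S]={a,d}  FIRST[A]={a,d}  FIRST[B]={c}
iter 2: (stable)
  FIRST[S]={a,d}  FIRST[A]={a,d}  FIRST[B]={c}

FOLLOW sets:
FOLLOW(S) := {$}
pass 1:
  S→a S S: FOLLOW(S) ⊇ FIRST(S) = {a,d}; new: +{a,d}
  S→d A: FOLLOW(A) ⊇ FOLLOW(S) ⊇ {$,a,d}; new: +{$,a,d}
  S→d B: FOLLOW(B) ⊇ FOLLOW(S) ⊇ {$,a,d}; new: +{$,a,d}
  S: {$,a,d}  A: {$,a,d}  B: {$,a,d}
pass 2: — fixpoint
  S: {$,a,d}  A: {$,a,d}  B: {$,a,d}

FOLLOW(S) = ["$", "a", "d"]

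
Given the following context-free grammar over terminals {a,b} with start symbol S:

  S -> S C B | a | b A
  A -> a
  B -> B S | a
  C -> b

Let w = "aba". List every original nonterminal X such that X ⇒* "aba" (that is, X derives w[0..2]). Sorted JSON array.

Convert to CNF:
  S -> S X1 | T0 A | a
  A -> a
  B -> B S | a
  C -> b
  T0 -> b
  X1 -> C B

CYK table (by increasing span) — only the sub-triangle for w[0..2]:
  T[0,0] 'a' = {A,B,S}
  T[1,1] 'b' = {C,T0}  orig:{C}
  T[2,2] 'a' = {A,B,S}
  T[0,1] 'ab' = ∅
  T[1,2] 'ba' = {S,X1}  orig:{S}
  T[0,2] 'aba' = {B,S}

Original NTs in T[0,2] deriving "aba": ["B", "S"]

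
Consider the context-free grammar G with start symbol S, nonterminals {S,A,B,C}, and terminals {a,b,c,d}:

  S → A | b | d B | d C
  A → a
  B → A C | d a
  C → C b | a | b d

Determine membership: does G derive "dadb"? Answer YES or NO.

Convert to CNF:
  S -> T0 B | T0 C | a | b
  A -> a
  B -> A C | T0 T1
  C -> C T2 | T2 T0 | a
  T0 -> d
  T1 -> a
  T2 -> b

Fill CYK table bottom-up:
  cell(0,0) d: {T0}  orig:{}
  cell(1,1) a: {A,C,S,T1}  orig:{A,C,S}
  cell(2,2) d: {T0}  orig:{}
  cell(3,3) b: {S,T2}  orig:{S}
  cell(0,1) da: {B,S}
  cell(1,2) ad: ∅
  cell(2,3) db: ∅
  cell(0,2) dad: ∅
  cell(1,3) adb: ∅
  cell(0,3) dadb: ∅

S ∉ T[0,3] ⇒ NO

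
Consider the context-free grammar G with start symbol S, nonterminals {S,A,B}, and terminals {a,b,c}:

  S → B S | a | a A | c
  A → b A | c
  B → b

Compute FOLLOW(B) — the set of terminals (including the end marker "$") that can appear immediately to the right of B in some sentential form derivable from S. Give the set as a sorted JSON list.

Compute FIRST by fixpoint:
pass 1:
  A via A→b A: +{b}
  A via A→c: +{c}
  B via B→b: +{b}
  S via S→B S: +{b}
  S via S→a: +{a}
  S via S→c: +{c}
  S: {a,b,c}  A: {b,c}  B: {b}
pass 2: (stable)
  S: {a,b,c}  A: {b,c}  B: {b}

Compute FOLLOW by fixpoint:
initialize: $ ∈ FOLLOW(S)
iter 1:
  S→B S: FOLLOW(B) ⊇ FIRST(S) = {a,b,c}; new: +{a,b,c}
  S→a A: FOLLOW(A) ⊇ FOLLOW(S) ⊇ {$}; new: +{$}
  FOLLOW(S)={$}  FOLLOW(A)={$}  FOLLOW(B)={a,b,c}
iter 2: (stable)
  FOLLOW(S)={$}  FOLLOW(A)={$}  FOLLOW(B)={a,b,c}

FOLLOW(B) = ["a", "b", "c"]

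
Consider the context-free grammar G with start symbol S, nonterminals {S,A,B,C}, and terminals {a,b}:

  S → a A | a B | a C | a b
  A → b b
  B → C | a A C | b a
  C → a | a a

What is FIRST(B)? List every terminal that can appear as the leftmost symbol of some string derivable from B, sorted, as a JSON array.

Compute FIRST by fixpoint:
round 1:
  A via A→b b: +{b}
  B via B→a A C: +{a}
  B via B→b a: +{b}
  C via C→a: +{a}
  S via S→a A: +{a}
  FIRST(S)={a}  FIRST(A)={b}  FIRST(B)={a,b}  FIRST(C)={a}
round 2: done
  FIRST(S)={a}  FIRST(A)={b}  FIRST(B)={a,b}  FIRST(C)={a}

FIRST(B) = ["a", "b"]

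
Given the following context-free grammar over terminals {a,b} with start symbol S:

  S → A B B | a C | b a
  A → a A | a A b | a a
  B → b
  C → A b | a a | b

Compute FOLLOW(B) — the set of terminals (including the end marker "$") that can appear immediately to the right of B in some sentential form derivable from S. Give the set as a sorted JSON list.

FIRST sets, iterate to fixpoint:
iter 1:
  A via A→a A: +{a}
  B via B→b: +{b}
  C via C→A b: +{a}
  C via C→b: +{b}
  S via S→A B B: +{a}
  S via S→b a: +{b}
  S: {a,b}  A: {a}  B: {b}  C: {a,b}
iter 2: (no change)
  S: {a,b}  A: {a}  B: {b}  C: {a,b}

FOLLOW sets:
FOLLOW(S) := {$}
[1]
  A→a A b: FOLLOW(A) ⊇ FIRST(b) = {b}; new: +{b}
  S→A B B: FOLLOW(B) ⊇ FIRST(B) = {b}; new: +{b}
  S→A B B: FOLLOW(B) ⊇ FOLLOW(S) ⊇ {$}; new: +{$}
  S→a C: FOLLOW(C) ⊇ FOLLOW(S) ⊇ {$}; new: +{$}
  FOLLOW(S)={$}  FOLLOW(A)={b}  FOLLOW(B)={$,b}  FOLLOW(C)={$}
[2] (no change)
  FOLLOW(S)={$}  FOLLOW(A)={b}  FOLLOW(B)={$,b}  FOLLOW(C)={$}

FOLLOW(B) = ["$", "b"]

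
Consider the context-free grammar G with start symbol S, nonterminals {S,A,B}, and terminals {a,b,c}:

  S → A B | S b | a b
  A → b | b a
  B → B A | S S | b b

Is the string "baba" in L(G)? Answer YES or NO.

CNF form of G:
  S -> A B | S T0 | T1 T0
  A -> T0 T1 | b
  B -> B A | S S | T0 T0
  T0 -> b
  T1 -> a

Fill CYK table bottom-up:
  cell(0,0) b: {A,T0}  orig:{A}
  cell(1,1) a: {T1}  orig:{}
  cell(2,2) b: {A,T0}  orig:{A}
  cell(3,3) a: {T1}  orig:{}
  cell(0,1) ba: {A}
  cell(1,2) ab: {S}
  cell(2,3) ba: {A}
  cell(0,2) bab: ∅
  cell(1,3) aba: ∅
  cell(0,3) baba: ∅

S ∉ T[0,3] ⇒ NO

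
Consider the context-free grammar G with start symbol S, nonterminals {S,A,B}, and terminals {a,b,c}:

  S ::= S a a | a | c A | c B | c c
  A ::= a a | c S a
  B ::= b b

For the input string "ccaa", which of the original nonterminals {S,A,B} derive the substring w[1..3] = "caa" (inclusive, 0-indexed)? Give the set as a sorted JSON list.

Convert to CNF:
  S -> S X4 | T1 A | T1 B | T1 T1 | a
  A -> T0 T0 | T1 X3
  B -> T2 T2
  T0 -> a
  T1 -> c
  T2 -> b
  X3 -> S T0
  X4 -> T0 T0

Fill CYK table bottom-up — only the sub-triangle for w[1..3]:
  T[1,1] 'c' = {T1}  orig:{}
  T[2,2] 'a' = {S,T0}  orig:{S}
  T[3,3] 'a' = {S,T0}  orig:{S}
  T[1,2] 'ca' = ∅
  T[2,3] 'aa' = {A,X3,X4}  orig:{A}
  T[1,3] 'caa' = {A,S}

Original NTs in T[1,3] deriving "caa": ["A", "S"]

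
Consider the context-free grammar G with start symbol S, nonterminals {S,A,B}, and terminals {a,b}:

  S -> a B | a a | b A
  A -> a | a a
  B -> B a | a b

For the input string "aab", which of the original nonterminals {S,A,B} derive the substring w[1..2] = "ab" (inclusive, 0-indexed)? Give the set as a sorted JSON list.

Convert to CNF:
  S -> T0 B | T0 T0 | T1 A
  A -> T0 T0 | a
  B -> B T0 | T0 T1
  T0 -> a
  T1 -> b

CYK fill — only the sub-triangle for w[1..2]:
  [1..1]={A,T0}  "a"  orig:{A}
  [2..2]={T1}  "b"  orig:{}
  [1..2]={B}  "ab"

Original NTs in T[1,2] deriving "ab": ["B"]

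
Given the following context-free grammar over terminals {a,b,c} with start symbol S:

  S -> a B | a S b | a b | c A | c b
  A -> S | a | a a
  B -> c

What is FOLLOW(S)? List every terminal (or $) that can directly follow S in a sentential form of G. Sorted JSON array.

FIRST iteration:
round 1:
  A via A→a: +{a}
  B via B→c: +{c}
  S via S→a B: +{a}
  S via S→c A: +{c}
  FIRST[S]={a,c}  FIRST[A]={a}  FIRST[B]={c}
round 2:
  A via A→S: +{c}
  FIRST[S]={a,c}  FIRST[A]={a,c}  FIRST[B]={c}
round 3: (stable)
  FIRST[S]={a,c}  FIRST[A]={a,c}  FIRST[B]={c}

FOLLOW sets:
seed FOLLOW(S) with $
pass 1:
  S→a B: FOLLOW(B) ⊇ FOLLOW(S) ⊇ {$}; new: +{$}
  S→a S b: FOLLOW(S) ⊇ FIRST(b) = {b}; new: +{b}
  S→c A: FOLLOW(A) ⊇ FOLLOW(S) ⊇ {$,b}; new: +{$,b}
  FOLLOW(S)={$,b}  FOLLOW(A)={$,b}  FOLLOW(B)={$}
pass 2:
  S→a B: FOLLOW(B) ⊇ FOLLOW(S) ⊇ {$,b}; new: +{b}
  FOLLOW(S)={$,b}  FOLLOW(A)={$,b}  FOLLOW(B)={$,b}
pass 3: — fixpoint
  FOLLOW(S)={$,b}  FOLLOW(A)={$,b}  FOLLOW(B)={$,b}

FOLLOW(S) = ["$", "b"]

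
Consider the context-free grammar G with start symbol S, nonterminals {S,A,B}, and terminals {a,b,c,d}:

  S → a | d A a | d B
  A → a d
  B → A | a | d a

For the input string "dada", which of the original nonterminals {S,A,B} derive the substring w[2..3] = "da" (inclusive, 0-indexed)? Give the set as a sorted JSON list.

CNF form of G:
  S -> T1 B | T1 X2 | a
  A -> T0 T1
  B -> T0 T1 | T1 T0 | a
  T0 -> a
  T1 -> d
  X2 -> A T0

Fill CYK table bottom-up — only the sub-triangle for w[2..3]:
  T[2,2] 'd' = {T1}  orig:{}
  T[3,3] 'a' = {B,S,T0}  orig:{B,S}
  T[2,3] 'da' = {B,S}

Original NTs in T[2,3] deriving "da": ["B", "S"]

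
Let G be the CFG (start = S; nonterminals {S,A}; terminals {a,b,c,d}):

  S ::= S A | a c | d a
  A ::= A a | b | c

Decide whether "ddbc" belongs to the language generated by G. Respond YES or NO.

Convert to CNF:
  S -> S A | T0 T1 | T2 T0
  A -> A T0 | b | c
  T0 -> a
  T1 -> c
  T2 -> d

Fill CYK table bottom-up:
  [0..0]={T2}  "d"  orig:{}
  [1..1]={T2}  "d"  orig:{}
  [2..2]={A}  "b"
  [3..3]={A,T1}  "c"  orig:{A}
  [0..1]=∅  "dd"
  [1..2]=∅  "db"
  [2..3]=∅  "bc"
  [0..2]=∅  "ddb"
  [1..3]=∅  "dbc"
  [0..3]=∅  "ddbc"

S ∉ T[0,3] ⇒ NO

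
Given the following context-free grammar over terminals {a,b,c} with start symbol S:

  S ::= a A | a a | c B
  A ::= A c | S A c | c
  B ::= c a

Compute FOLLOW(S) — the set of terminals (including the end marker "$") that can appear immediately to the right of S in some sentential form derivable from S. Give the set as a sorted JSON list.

Compute FIRST by fixpoint:
[1]
  A via A→c: +{c}
  B via B→c a: +{c}
  S via S→a A: +{a}
  S via S→c B: +{c}
  S: {a,c}  A: {c}  B: {c}
[2]
  A via A→S A c: +{a}
  S: {a,c}  A: {a,c}  B: {c}
[3] (no change)
  S: {a,c}  A: {a,c}  B: {c}

FOLLOW sets:
seed FOLLOW(S) with $
round 1:
  A→A c: FOLLOW(A) ⊇ FIRST(c) = {c}; new: +{c}
  A→S A c: FOLLOW(S) ⊇ FIRST(A) = {a,c}; new: +{a,c}
  S→a A: FOLLOW(A) ⊇ FOLLOW(S) ⊇ {$,a,c}; new: +{$,a}
  S→c B: FOLLOW(B) ⊇ FOLLOW(S) ⊇ {$,a,c}; new: +{$,a,c}
  S: {$,a,c}  A: {$,a,c}  B: {$,a,c}
round 2: (no change)
  S: {$,a,c}  A: {$,a,c}  B: {$,a,c}

FOLLOW(S) = ["$", "a", "c"]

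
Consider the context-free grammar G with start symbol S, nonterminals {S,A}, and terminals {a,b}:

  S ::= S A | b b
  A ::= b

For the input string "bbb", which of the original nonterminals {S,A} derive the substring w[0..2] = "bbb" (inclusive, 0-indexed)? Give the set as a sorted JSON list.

CNF form of G:
  S -> S A | T0 T0
  A -> b
  T0 -> b

Fill CYK table bottom-up, restricted to cells inside w[0..2]:
  T[0,0] 'b' = {A,T0}  orig:{A}
  T[1,1] 'b' = {A,T0}  orig:{A}
  T[2,2] 'b' = {A,T0}  orig:{A}
  T[0,1] 'bb' = {S}
  T[1,2] 'bb' = {S}
  T[0,2] 'bbb' = {S}

Original NTs in T[0,2] deriving "bbb": ["S"]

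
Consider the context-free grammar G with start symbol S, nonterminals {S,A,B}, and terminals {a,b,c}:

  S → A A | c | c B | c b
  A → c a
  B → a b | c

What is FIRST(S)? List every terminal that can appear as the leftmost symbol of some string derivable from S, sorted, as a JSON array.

Compute FIRST by fixpoint:
iter 1:
  A via A→c a: +{c}
  B via B→a b: +{a}
  B via B→c: +{c}
  S via S→A A: +{c}
  FIRST[S]={c}  FIRST[A]={c}  FIRST[B]={a,c}
iter 2: (no change)
  FIRST[S]={c}  FIRST[A]={c}  FIRST[B]={a,c}

FIRST(S) = ["c"]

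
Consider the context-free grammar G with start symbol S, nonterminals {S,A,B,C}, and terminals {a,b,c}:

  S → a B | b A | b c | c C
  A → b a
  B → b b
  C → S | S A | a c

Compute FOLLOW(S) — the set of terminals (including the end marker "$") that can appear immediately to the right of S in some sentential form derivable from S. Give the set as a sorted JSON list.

FIRST iteration:
iter 1:
  A via A→b a: +{b}
  B via B→b b: +{b}
  C via C→a c: +{a}
  S via S→a B: +{a}
  S via S→b A: +{b}
  S via S→c C: +{c}
  FIRST[S]={a,b,c}  FIRST[A]={b}  FIRST[B]={b}  FIRST[C]={a}
iter 2:
  C via C→S: +{b,c}
  FIRST[S]={a,b,c}  FIRST[A]={b}  FIRST[B]={b}  FIRST[C]={a,b,c}
iter 3: (stable)
  FIRST[S]={a,b,c}  FIRST[A]={b}  FIRST[B]={b}  FIRST[C]={a,b,c}

FOLLOW sets:
seed FOLLOW(S) with $
round 1:
  C→S A: FOLLOW(S) ⊇ FIRST(A) = {b}; new: +{b}
  S→a B: FOLLOW(B) ⊇ FOLLOW(S) ⊇ {$,b}; new: +{$,b}
  S→b A: FOLLOW(A) ⊇ FOLLOW(S) ⊇ {$,b}; new: +{$,b}
  S→c C: FOLLOW(C) ⊇ FOLLOW(S) ⊇ {$,b}; new: +{$,b}
  S: {$,b}  A: {$,b}  B: {$,b}  C: {$,b}
round 2: (stable)
  S: {$,b}  A: {$,b}  B: {$,b}  C: {$,b}

FOLLOW(S) = ["$", "b"]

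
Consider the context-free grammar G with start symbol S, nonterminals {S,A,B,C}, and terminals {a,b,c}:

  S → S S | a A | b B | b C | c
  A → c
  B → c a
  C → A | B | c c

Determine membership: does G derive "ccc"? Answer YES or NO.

Convert to CNF:
  S -> S S | T1 A | T2 B | T2 C | c
  A -> c
  B -> T0 T1
  C -> T0 T0 | T0 T1 | c
  T0 -> c
  T1 -> a
  T2 -> b

CYK table (by increasing span):
  T[0,0] 'c' = {A,C,S,T0}  orig:{A,C,S}
  T[1,1] 'c' = {A,C,S,T0}  orig:{A,C,S}
  T[2,2] 'c' = {A,C,S,T0}  orig:{A,C,S}
  T[0,1] 'cc' = {C,S}
  T[1,2] 'cc' = {C,S}
  T[0,2] 'ccc' = {S}

S ∈ T[0,2] ⇒ YES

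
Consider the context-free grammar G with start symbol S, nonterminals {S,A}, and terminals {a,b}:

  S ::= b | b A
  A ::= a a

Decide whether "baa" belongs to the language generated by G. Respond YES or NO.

CNF form of G:
  S -> T1 A | b
  A -> T0 T0
  T0 -> a
  T1 -> b

CYK table (by increasing span):
  T[0,0] 'b' = {S,T1}  orig:{S}
  T[1,1] 'a' = {T0}  orig:{}
  T[2,2] 'a' = {T0}  orig:{}
  T[0,1] 'ba' = ∅
  T[1,2] 'aa' = {A}
  T[0,2] 'baa' = {S}

S ∈ T[0,2] ⇒ YES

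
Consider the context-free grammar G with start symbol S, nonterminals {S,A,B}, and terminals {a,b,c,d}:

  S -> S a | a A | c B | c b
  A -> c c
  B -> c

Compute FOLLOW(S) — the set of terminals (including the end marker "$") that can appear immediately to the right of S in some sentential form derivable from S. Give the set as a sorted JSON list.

FIRST sets, iterate to fixpoint:
[1]
  A via A→c c: +{c}
  B via B→c: +{c}
  S via S→a A: +{a}
  S via S→c B: +{c}
  FIRST(S)={a,c}  FIRST(A)={c}  FIRST(B)={c}
[2] done
  FIRST(S)={a,c}  FIRST(A)={c}  FIRST(B)={c}

FOLLOW sets:
FOLLOW(S) := {$}
[1]
  S→S a: FOLLOW(S) ⊇ FIRST(a) = {a}; new: +{a}
  S→a A: FOLLOW(A) ⊇ FOLLOW(S) ⊇ {$,a}; new: +{$,a}
  S→c B: FOLLOW(B) ⊇ FOLLOW(S) ⊇ {$,a}; new: +{$,a}
  FOLLOW[S]={$,a}  FOLLOW[A]={$,a}  FOLLOW[B]={$,a}
[2] — fixpoint
  FOLLOW[S]={$,a}  FOLLOW[A]={$,a}  FOLLOW[B]={$,a}

FOLLOW(S) = ["$", "a"]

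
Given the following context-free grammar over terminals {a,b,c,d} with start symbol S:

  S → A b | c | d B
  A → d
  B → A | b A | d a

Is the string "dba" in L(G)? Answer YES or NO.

CNF form of G:
  S -> A T0 | T1 B | c
  A -> d
  B -> T0 A | T1 T2 | d
  T0 -> b
  T1 -> d
  T2 -> a

CYK table (by increasing span):
  [0..0]={A,B,T1}  "d"  orig:{A,B}
  [1..1]={T0}  "b"  orig:{}
  [2..2]={T2}  "a"  orig:{}
  [0..1]={S}  "db"
  [1..2]=∅  "ba"
  [0..2]=∅  "dba"

S ∉ T[0,2] ⇒ NO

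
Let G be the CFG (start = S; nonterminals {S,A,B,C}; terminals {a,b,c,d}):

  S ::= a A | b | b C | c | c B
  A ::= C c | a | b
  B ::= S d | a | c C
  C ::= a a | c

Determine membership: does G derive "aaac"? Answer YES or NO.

Convert to CNF:
  S -> T0 B | T2 A | T3 C | b | c
  A -> C T0 | a | b
  B -> S T1 | T0 C | a
  C -> T2 T2 | c
  T0 -> c
  T1 -> d
  T2 -> a
  T3 -> b

CYK fill:
  cell(0,0) a: {A,B,T2}  orig:{A,B}
  cell(1,1) a: {A,B,T2}  orig:{A,B}
  cell(2,2) a: {A,B,T2}  orig:{A,B}
  cell(3,3) c: {C,S,T0}  orig:{C,S}
  cell(0,1) aa: {C,S}
  cell(1,2) aa: {C,S}
  cell(2,3) ac: ∅
  cell(0,2) aaa: ∅
  cell(1,3) aac: {A}
  cell(0,3) aaac: {S}

S ∈ T[0,3] ⇒ YES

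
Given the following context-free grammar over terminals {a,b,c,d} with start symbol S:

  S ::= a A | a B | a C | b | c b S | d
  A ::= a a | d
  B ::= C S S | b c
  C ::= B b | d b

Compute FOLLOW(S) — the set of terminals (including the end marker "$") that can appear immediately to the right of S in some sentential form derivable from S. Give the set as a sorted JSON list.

FIRST sets, iterate to fixpoint:
iter 1:
  A via A→a a: +{a}
  A via A→d: +{d}
  B via B→b c: +{b}
  C via C→B b: +{b}
  C via C→d b: +{d}
  S via S→a A: +{a}
  S via S→b: +{b}
  S via S→c b S: +{c}
  S via S→d: +{d}
  S: {a,b,c,d}  A: {a,d}  B: {b}  C: {b,d}
iter 2:
  B via B→C S S: +{d}
  S: {a,b,c,d}  A: {a,d}  B: {b,d}  C: {b,d}
iter 3: (no change)
  S: {a,b,c,d}  A: {a,d}  B: {b,d}  C: {b,d}

FOLLOW iteration:
initialize: $ ∈ FOLLOW(S)
iter 1:
  B→C S S: FOLLOW(C) ⊇ FIRST(S) = {a,b,c,d}; new: +{a,b,c,d}
  B→C S S: FOLLOW(S) ⊇ FIRST(S) = {a,b,c,d}; new: +{a,b,c,d}
  C→B b: FOLLOW(B) ⊇ FIRST(b) = {b}; new: +{b}
  S→a A: FOLLOW(A) ⊇ FOLLOW(S) ⊇ {$,a,b,c,d}; new: +{$,a,b,c,d}
  S→a B: FOLLOW(B) ⊇ FOLLOW(S) ⊇ {$,a,b,c,d}; new: +{$,a,c,d}
  S→a C: FOLLOW(C) ⊇ FOLLOW(S) ⊇ {$,a,b,c,d}; new: +{$}
  FOLLOW[S]={$,a,b,c,d}  FOLLOW[A]={$,a,b,c,d}  FOLLOW[B]={$,a,b,c,d}  FOLLOW[C]={$,a,b,c,d}
iter 2: (stable)
  FOLLOW[S]={$,a,b,c,d}  FOLLOW[A]={$,a,b,c,d}  FOLLOW[B]={$,a,b,c,d}  FOLLOW[C]={$,a,b,c,d}

FOLLOW(S) = ["$", "a", "b", "c", "d"]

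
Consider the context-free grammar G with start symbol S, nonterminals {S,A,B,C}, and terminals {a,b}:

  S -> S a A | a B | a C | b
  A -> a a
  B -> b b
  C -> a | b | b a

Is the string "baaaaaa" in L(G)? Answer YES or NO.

CNF form of G:
  S -> S X2 | T0 B | T0 C | b
  A -> T0 T0
  B -> T1 T1
  C -> T1 T0 | a | b
  T0 -> a
  T1 -> b
  X2 -> T0 A

Fill CYK table bottom-up:
  cell(0,0) b: {C,S,T1}  orig:{C,S}
  cell(1,1) a: {C,T0}  orig:{C}
  cell(2,2) a: {C,T0}  orig:{C}
  cell(3,3) a: {C,T0}  orig:{C}
  cell(4,4) a: {C,T0}  orig:{C}
  cell(5,5) a: {C,T0}  orig:{C}
  cell(6,6) a: {C,T0}  orig:{C}
  cell(0,1) ba: {C}
  cell(1,2) aa: {A,S}
  cell(2,3) aa: {A,S}
  cell(3,4) aa: {A,S}
  cell(4,5) aa: {A,S}
  cell(5,6) aa: {A,S}
  cell(0,2) baa: ∅
  cell(1,3) aaa: {X2}  orig:{}
  cell(2,4) aaa: {X2}  orig:{}
  cell(3,5) aaa: {X2}  orig:{}
  cell(4,6) aaa: {X2}  orig:{}
  cell(0,3) baaa: {S}
  cell(1,4) aaaa: ∅
  cell(2,5) aaaa: ∅
  cell(3,6) aaaa: ∅
  cell(0,4) baaaa: ∅
  cell(1,5) aaaaa: {S}
  cell(2,6) aaaaa: {S}
  cell(0,5) baaaaa: ∅
  cell(1,6) aaaaaa: ∅
  cell(0,6) baaaaaa: {S}

S ∈ T[0,6] ⇒ YES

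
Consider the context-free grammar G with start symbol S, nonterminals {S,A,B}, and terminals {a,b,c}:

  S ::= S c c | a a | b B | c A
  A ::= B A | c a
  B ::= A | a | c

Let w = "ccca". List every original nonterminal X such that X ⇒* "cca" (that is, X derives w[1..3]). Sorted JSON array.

Convert to CNF:
  S -> S X3 | T0 A | T1 T1 | T2 B
  A -> B A | T0 T1
  B -> B A | T0 T1 | a | c
  T0 -> c
  T1 -> a
  T2 -> b
  X3 -> T0 T0

CYK fill, restricted to cells inside w[1..3]:
  [1..1]={B,T0}  "c"  orig:{B}
  [2..2]={B,T0}  "c"  orig:{B}
  [3..3]={B,T1}  "a"  orig:{B}
  [1..2]={X3}  "cc"  orig:{}
  [2..3]={A,B}  "ca"
  [1..3]={A,B,S}  "cca"

Original NTs in T[1,3] deriving "cca": ["A", "B", "S"]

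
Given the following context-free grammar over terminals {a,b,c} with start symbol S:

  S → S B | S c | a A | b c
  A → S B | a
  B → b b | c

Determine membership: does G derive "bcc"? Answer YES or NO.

CNF form of G:
  S -> S B | S T1 | T0 T1 | T2 A
  A -> S B | a
  B -> T0 T0 | c
  T0 -> b
  T1 -> c
  T2 -> a

Fill CYK table bottom-up:
  T[0,0] 'b' = {T0}  orig:{}
  T[1,1] 'c' = {B,T1}  orig:{B}
  T[2,2] 'c' = {B,T1}  orig:{B}
  T[0,1] 'bc' = {S}
  T[1,2] 'cc' = ∅
  T[0,2] 'bcc' = {A,S}

S ∈ T[0,2] ⇒ YES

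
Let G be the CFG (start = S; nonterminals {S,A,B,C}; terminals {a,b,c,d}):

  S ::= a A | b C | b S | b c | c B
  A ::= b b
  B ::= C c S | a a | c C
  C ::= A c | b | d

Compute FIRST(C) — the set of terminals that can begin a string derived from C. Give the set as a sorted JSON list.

Compute FIRST by fixpoint:
round 1:
  A via A→b b: +{b}
  B via B→a a: +{a}
  B via B→c C: +{c}
  C via C→A c: +{b}
  C via C→d: +{d}
  S via S→a A: +{a}
  S via S→b C: +{b}
  S via S→c B: +{c}
  FIRST[S]={a,b,c}  FIRST[A]={b}  FIRST[B]={a,c}  FIRST[C]={b,d}
round 2:
  B via B→C c S: +{b,d}
  FIRST[S]={a,b,c}  FIRST[A]={b}  FIRST[B]={a,b,c,d}  FIRST[C]={b,d}
round 3: — fixpoint
  FIRST[S]={a,b,c}  FIRST[A]={b}  FIRST[B]={a,b,c,d}  FIRST[C]={b,d}

FIRST(C) = ["b", "d"]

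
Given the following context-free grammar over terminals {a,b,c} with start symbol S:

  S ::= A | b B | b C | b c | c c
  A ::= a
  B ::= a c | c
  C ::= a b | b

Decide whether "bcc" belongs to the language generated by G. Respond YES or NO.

CNF form of G:
  S -> T1 T1 | T2 B | T2 C | T2 T1 | a
  A -> a
  B -> T0 T1 | c
  C -> T0 T2 | b
  T0 -> a
  T1 -> c
  T2 -> b

Fill CYK table bottom-up:
  cell(0,0) b: {C,T2}  orig:{C}
  cell(1,1) c: {B,T1}  orig:{B}
  cell(2,2) c: {B,T1}  orig:{B}
  cell(0,1) bc: {S}
  cell(1,2) cc: {S}
  cell(0,2) bcc: ∅

S ∉ T[0,2] ⇒ NO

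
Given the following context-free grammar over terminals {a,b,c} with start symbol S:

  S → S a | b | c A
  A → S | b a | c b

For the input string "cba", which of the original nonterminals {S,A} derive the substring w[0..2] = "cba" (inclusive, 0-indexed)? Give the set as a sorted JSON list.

CNF form of G:
  S -> S T0 | T2 A | b
  A -> S T0 | T1 T0 | T2 A | T2 T1 | b
  T0 -> a
  T1 -> b
  T2 -> c

CYK fill — only the sub-triangle for w[0..2]:
  T[0,0] 'c' = {T2}  orig:{}
  T[1,1] 'b' = {A,S,T1}  orig:{A,S}
  T[2,2] 'a' = {T0}  orig:{}
  T[0,1] 'cb' = {A,S}
  T[1,2] 'ba' = {A,S}
  T[0,2] 'cba' = {A,S}

Original NTs in T[0,2] deriving "cba": ["A", "S"]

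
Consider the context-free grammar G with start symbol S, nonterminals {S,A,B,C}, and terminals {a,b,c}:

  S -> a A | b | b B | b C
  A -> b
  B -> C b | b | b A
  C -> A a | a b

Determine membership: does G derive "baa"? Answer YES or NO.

Convert to CNF:
  S -> T0 B | T0 C | T1 A | b
  A -> b
  B -> C T0 | T0 A | b
  C -> A T1 | T1 T0
  T0 -> b
  T1 -> a

CYK fill:
  T[0,0] 'b' = {A,B,S,T0}  orig:{A,B,S}
  T[1,1] 'a' = {T1}  orig:{}
  T[2,2] 'a' = {T1}  orig:{}
  T[0,1] 'ba' = {C}
  T[1,2] 'aa' = ∅
  T[0,2] 'baa' = ∅

S ∉ T[0,2] ⇒ NO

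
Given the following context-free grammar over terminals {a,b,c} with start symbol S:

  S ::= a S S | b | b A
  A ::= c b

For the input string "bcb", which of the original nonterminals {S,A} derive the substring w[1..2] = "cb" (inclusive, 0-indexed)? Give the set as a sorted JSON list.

CNF form of G:
  S -> T1 A | T2 X3 | b
  A -> T0 T1
  T0 -> c
  T1 -> b
  T2 -> a
  X3 -> S S

Fill CYK table bottom-up, restricted to cells inside w[1..2]:
  T[1,1] 'c' = {T0}  orig:{}
  T[2,2] 'b' = {S,T1}  orig:{S}
  T[1,2] 'cb' = {A}

Original NTs in T[1,2] deriving "cb": ["A"]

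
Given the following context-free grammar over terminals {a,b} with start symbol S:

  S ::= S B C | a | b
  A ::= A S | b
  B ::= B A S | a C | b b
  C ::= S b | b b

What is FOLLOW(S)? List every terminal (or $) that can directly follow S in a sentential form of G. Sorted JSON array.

Compute FIRST by fixpoint:
[1]
  A via A→b: +{b}
  B via B→a C: +{a}
  B via B→b b: +{b}
  C via C→b b: +{b}
  S via S→a: +{a}
  S via S→b: +{b}
  FIRST[S]={a,b}  FIRST[A]={b}  FIRST[B]={a,b}  FIRST[C]={b}
[2]
  C via C→S b: +{a}
  FIRST[S]={a,b}  FIRST[A]={b}  FIRST[B]={a,b}  FIRST[C]={a,b}
[3] (stable)
  FIRST[S]={a,b}  FIRST[A]={b}  FIRST[B]={a,b}  FIRST[C]={a,b}

Compute FOLLOW by fixpoint:
initialize: $ ∈ FOLLOW(S)
round 1:
  A→A S: FOLLOW(A) ⊇ FIRST(S) = {a,b}; new: +{a,b}
  A→A S: FOLLOW(S) ⊇ FOLLOW(A) ⊇ {a,b}; new: +{a,b}
  B→B A S: FOLLOW(B) ⊇ FIRST(A) = {b}; new: +{b}
  B→a C: FOLLOW(C) ⊇ FOLLOW(B) ⊇ {b}; new: +{b}
  S→S B C: FOLLOW(B) ⊇ FIRST(C) = {a,b}; new: +{a}
  S→S B C: FOLLOW(C) ⊇ FOLLOW(S) ⊇ {$,a,b}; new: +{$,a}
  FOLLOW[S]={$,a,b}  FOLLOW[A]={a,b}  FOLLOW[B]={a,b}  FOLLOW[C]={$,a,b}
round 2: — fixpoint
  FOLLOW[S]={$,a,b}  FOLLOW[A]={a,b}  FOLLOW[B]={a,b}  FOLLOW[C]={$,a,b}

FOLLOW(S) = ["$", "a", "b"]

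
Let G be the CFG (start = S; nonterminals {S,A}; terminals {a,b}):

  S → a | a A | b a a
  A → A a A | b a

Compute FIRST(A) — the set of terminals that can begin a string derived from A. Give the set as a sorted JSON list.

FIRST iteration:
pass 1:
  A via A→b a: +{b}
  S via S→a: +{a}
  S via S→b a a: +{b}
  FIRST[S]={a,b}  FIRST[A]={b}
pass 2: — fixpoint
  FIRST[S]={a,b}  FIRST[A]={b}

FIRST(A) = ["b"]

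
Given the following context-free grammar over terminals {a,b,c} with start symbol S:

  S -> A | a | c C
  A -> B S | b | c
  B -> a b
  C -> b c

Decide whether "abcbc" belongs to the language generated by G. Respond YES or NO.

CNF form of G:
  S -> B S | T2 C | a | b | c
  A -> B S | b | c
  B -> T0 T1
  C -> T1 T2
  T0 -> a
  T1 -> b
  T2 -> c

CYK fill:
  T[0,0] 'a' = {S,T0}  orig:{S}
  T[1,1] 'b' = {A,S,T1}  orig:{A,S}
  T[2,2] 'c' = {A,S,T2}  orig:{A,S}
  T[3,3] 'b' = {A,S,T1}  orig:{A,S}
  T[4,4] 'c' = {A,S,T2}  orig:{A,S}
  T[0,1] 'ab' = {B}
  T[1,2] 'bc' = {C}
  T[2,3] 'cb' = ∅
  T[3,4] 'bc' = {C}
  T[0,2] 'abc' = {A,S}
  T[1,3] 'bcb' = ∅
  T[2,4] 'cbc' = {S}
  T[0,3] 'abcb' = ∅
  T[1,4] 'bcbc' = ∅
  T[0,4] 'abcbc' = {A,S}

S ∈ T[0,4] ⇒ YES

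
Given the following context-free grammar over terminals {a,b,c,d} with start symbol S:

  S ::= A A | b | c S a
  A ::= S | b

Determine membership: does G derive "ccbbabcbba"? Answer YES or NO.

Convert to CNF:
  S -> A A | T0 X3 | b
  A -> A A | T0 X2 | b
  T0 -> c
  T1 -> a
  X2 -> S T1
  X3 -> S T1

Fill CYK table bottom-up:
  cell(0,0) c: {T0}  orig:{}
  cell(1,1) c: {T0}  orig:{}
  cell(2,2) b: {A,S}
  cell(3,3) b: {A,S}
  cell(4,4) a: {T1}  orig:{}
  cell(5,5) b: {A,S}
  cell(6,6) c: {T0}  orig:{}
  cell(7,7) b: {A,S}
  cell(8,8) b: {A,S}
  cell(9,9) a: {T1}  orig:{}
  cell(0,1) cc: ∅
  cell(1,2) cb: ∅
  cell(2,3) bb: {A,S}
  cell(3,4) ba: {X2,X3}  orig:{}
  cell(4,5) ab: ∅
  cell(5,6) bc: ∅
  cell(6,7) cb: ∅
  cell(7,8) bb: {A,S}
  cell(8,9) ba: {X2,X3}  orig:{}
  cell(0,2) ccb: ∅
  cell(1,3) cbb: ∅
  cell(2,4) bba: {X2,X3}  orig:{}
  cell(3,5) bab: ∅
  cell(4,6) abc: ∅
  cell(5,7) bcb: ∅
  cell(6,8) cbb: ∅
  cell(7,9) bba: {X2,X3}  orig:{}
  cell(0,3) ccbb: ∅
  cell(1,4) cbba: {A,S}
  cell(2,5) bbab: ∅
  cell(3,6) babc: ∅
  cell(4,7) abcb: ∅
  cell(5,8) bcbb: ∅
  cell(6,9) cbba: {A,S}
  cell(0,4) ccbba: ∅
  cell(1,5) cbbab: {A,S}
  cell(2,6) bbabc: ∅
  cell(3,7) babcb: ∅
  cell(4,8) abcbb: ∅
  cell(5,9) bcbba: {A,S}
  cell(0,5) ccbbab: ∅
  cell(1,6) cbbabc: ∅
  cell(2,7) bbabcb: ∅
  cell(3,8) babcbb: ∅
  cell(4,9) abcbba: ∅
  cell(0,6) ccbbabc: ∅
  cell(1,7) cbbabcb: ∅
  cell(2,8) bbabcbb: ∅
  cell(3,9) babcbba: ∅
  cell(0,7) ccbbabcb: ∅
  cell(1,8) cbbabcbb: ∅
  cell(2,9) bbabcbba: ∅
  cell(0,8) ccbbabcbb: ∅
  cell(1,9) cbbabcbba: {A,S}
  cell(0,9) ccbbabcbba: ∅

S ∉ T[0,9] ⇒ NO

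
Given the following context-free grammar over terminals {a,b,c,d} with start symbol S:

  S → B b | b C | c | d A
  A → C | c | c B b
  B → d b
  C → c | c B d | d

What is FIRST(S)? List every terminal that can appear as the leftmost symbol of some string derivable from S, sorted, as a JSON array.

Compute FIRST by fixpoint:
round 1:
  A via A→c: +{c}
  B via B→d b: +{d}
  C via C→c: +{c}
  C via C→d: +{d}
  S via S→B b: +{d}
  S via S→b C: +{b}
  S via S→c: +{c}
  FIRST(S)={b,c,d}  FIRST(A)={c}  FIRST(B)={d}  FIRST(C)={c,d}
round 2:
  A via A→C: +{d}
  FIRST(S)={b,c,d}  FIRST(A)={c,d}  FIRST(B)={d}  FIRST(C)={c,d}
round 3: (stable)
  FIRST(S)={b,c,d}  FIRST(A)={c,d}  FIRST(B)={d}  FIRST(C)={c,d}

FIRST(S) = ["b", "c", "d"]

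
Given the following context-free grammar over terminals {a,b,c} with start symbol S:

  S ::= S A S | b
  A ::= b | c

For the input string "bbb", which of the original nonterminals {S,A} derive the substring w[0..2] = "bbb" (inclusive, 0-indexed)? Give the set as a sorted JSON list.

Convert to CNF:
  S -> S X0 | b
  A -> b | c
  X0 -> A S

CYK table (by increasing span), restricted to cells inside w[0..2]:
  [0..0]={A,S}  "b"
  [1..1]={A,S}  "b"
  [2..2]={A,S}  "b"
  [0..1]={X0}  "bb"  orig:{}
  [1..2]={X0}  "bb"  orig:{}
  [0..2]={S}  "bbb"

Original NTs in T[0,2] deriving "bbb": ["S"]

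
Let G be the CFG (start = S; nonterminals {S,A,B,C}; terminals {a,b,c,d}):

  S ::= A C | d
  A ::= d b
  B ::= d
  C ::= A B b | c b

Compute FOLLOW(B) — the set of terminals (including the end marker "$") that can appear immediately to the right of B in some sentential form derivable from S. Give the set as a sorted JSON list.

FIRST sets, iterate to fixpoint:
pass 1:
  A via A→d b: +{d}
  B via B→d: +{d}
  C via C→A B b: +{d}
  C via C→c b: +{c}
  S via S→A C: +{d}
  S: {d}  A: {d}  B: {d}  C: {c,d}
pass 2: (no change)
  S: {d}  A: {d}  B: {d}  C: {c,d}

FOLLOW sets:
initialize: $ ∈ FOLLOW(S)
[1]
  C→A B b: FOLLOW(A) ⊇ FIRST(B) = {d}; new: +{d}
  C→A B b: FOLLOW(B) ⊇ FIRST(b) = {b}; new: +{b}
  S→A C: FOLLOW(A) ⊇ FIRST(C) = {c,d}; new: +{c}
  S→A C: FOLLOW(C) ⊇ FOLLOW(S) ⊇ {$}; new: +{$}
  FOLLOW[S]={$}  FOLLOW[A]={c,d}  FOLLOW[B]={b}  FOLLOW[C]={$}
[2] (stable)
  FOLLOW[S]={$}  FOLLOW[A]={c,d}  FOLLOW[B]={b}  FOLLOW[C]={$}

FOLLOW(B) = ["b"]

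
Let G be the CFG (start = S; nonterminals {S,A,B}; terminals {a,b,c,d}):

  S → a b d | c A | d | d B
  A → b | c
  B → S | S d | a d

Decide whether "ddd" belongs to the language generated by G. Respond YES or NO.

Convert to CNF:
  S -> T0 B | T1 X5 | T3 A | d
  A -> b | c
  B -> S T0 | T0 B | T1 T0 | T1 X4 | T3 A | d
  T0 -> d
  T1 -> a
  T2 -> b
  T3 -> c
  X4 -> T2 T0
  X5 -> T2 T0

Fill CYK table bottom-up:
  [0..0]={B,S,T0}  "d"  orig:{B,S}
  [1..1]={B,S,T0}  "d"  orig:{B,S}
  [2..2]={B,S,T0}  "d"  orig:{B,S}
  [0..1]={B,S}  "dd"
  [1..2]={B,S}  "dd"
  [0..2]={B,S}  "ddd"

S ∈ T[0,2] ⇒ YES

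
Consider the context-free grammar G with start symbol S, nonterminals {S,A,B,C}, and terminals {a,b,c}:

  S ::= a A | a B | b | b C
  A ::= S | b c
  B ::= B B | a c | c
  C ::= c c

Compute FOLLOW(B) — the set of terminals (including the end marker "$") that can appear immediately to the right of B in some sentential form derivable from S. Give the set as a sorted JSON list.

FIRST iteration:
iter 1:
  A via A→b c: +{b}
  B via B→a c: +{a}
  B via B→c: +{c}
  C via C→c c: +{c}
  S via S→a A: +{a}
  S via S→b: +{b}
  FIRST(S)={a,b}  FIRST(A)={b}  FIRST(B)={a,c}  FIRST(C)={c}
iter 2:
  A via A→S: +{a}
  FIRST(S)={a,b}  FIRST(A)={a,b}  FIRST(B)={a,c}  FIRST(C)={c}
iter 3: — fixpoint
  FIRST(S)={a,b}  FIRST(A)={a,b}  FIRST(B)={a,c}  FIRST(C)={c}

FOLLOW iteration:
initialize: $ ∈ FOLLOW(S)
round 1:
  B→B B: FOLLOW(B) ⊇ FIRST(B) = {a,c}; new: +{a,c}
  S→a A: FOLLOW(A) ⊇ FOLLOW(S) ⊇ {$}; new: +{$}
  S→a B: FOLLOW(B) ⊇ FOLLOW(S) ⊇ {$}; new: +{$}
  S→b C: FOLLOW(C) ⊇ FOLLOW(S) ⊇ {$}; new: +{$}
  S: {$}  A: {$}  B: {$,a,c}  C: {$}
round 2: — fixpoint
  S: {$}  A: {$}  B: {$,a,c}  C: {$}

FOLLOW(B) = ["$", "a", "c"]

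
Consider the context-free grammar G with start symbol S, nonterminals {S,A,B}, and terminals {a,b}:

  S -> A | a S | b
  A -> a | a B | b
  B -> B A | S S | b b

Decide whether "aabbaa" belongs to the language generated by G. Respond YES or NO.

Convert to CNF:
  S -> T0 B | T0 S | a | b
  A -> T0 B | a | b
  B -> B A | S S | T1 T1
  T0 -> a
  T1 -> b

CYK table (by increasing span):
  cell(0,0) a: {A,S,T0}  orig:{A,S}
  cell(1,1) a: {A,S,T0}  orig:{A,S}
  cell(2,2) b: {A,S,T1}  orig:{A,S}
  cell(3,3) b: {A,S,T1}  orig:{A,S}
  cell(4,4) a: {A,S,T0}  orig:{A,S}
  cell(5,5) a: {A,S,T0}  orig:{A,S}
  cell(0,1) aa: {B,S}
  cell(1,2) ab: {B,S}
  cell(2,3) bb: {B}
  cell(3,4) ba: {B}
  cell(4,5) aa: {B,S}
  cell(0,2) aab: {A,B,S}
  cell(1,3) abb: {A,B,S}
  cell(2,4) bba: {B}
  cell(3,5) baa: {B}
  cell(0,3) aabb: {A,B,S}
  cell(1,4) abba: {A,B,S}
  cell(2,5) bbaa: {B}
  cell(0,4) aabba: {A,B,S}
  cell(1,5) abbaa: {A,B,S}
  cell(0,5) aabbaa: {A,B,S}

S ∈ T[0,5] ⇒ YES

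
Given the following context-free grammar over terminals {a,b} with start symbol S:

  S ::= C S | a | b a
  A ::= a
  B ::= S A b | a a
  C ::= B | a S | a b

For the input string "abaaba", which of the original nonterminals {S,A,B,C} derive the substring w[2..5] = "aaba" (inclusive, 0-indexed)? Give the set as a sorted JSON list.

Convert to CNF:
  S -> C S | T0 T1 | a
  A -> a
  B -> S X2 | T1 T1
  C -> S X3 | T1 S | T1 T0 | T1 T1
  T0 -> b
  T1 -> a
  X2 -> A T0
  X3 -> A T0

CYK table (by increasing span), restricted to cells inside w[2..5]:
  cell(2,2) a: {A,S,T1}  orig:{A,S}
  cell(3,3) a: {A,S,T1}  orig:{A,S}
  cell(4,4) b: {T0}  orig:{}
  cell(5,5) a: {A,S,T1}  orig:{A,S}
  cell(2,3) aa: {B,C}
  cell(3,4) ab: {C,X2,X3}  orig:{C}
  cell(4,5) ba: {S}
  cell(2,4) aab: {B,C}
  cell(3,5) aba: {C,S}
  cell(2,5) aaba: {C,S}

Original NTs in T[2,5] deriving "aaba": ["C", "S"]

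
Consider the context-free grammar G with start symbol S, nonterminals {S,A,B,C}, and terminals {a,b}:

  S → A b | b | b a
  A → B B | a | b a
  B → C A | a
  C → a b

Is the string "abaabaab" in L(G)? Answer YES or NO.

Convert to CNF:
  S -> A T0 | T0 T1 | b
  A -> B B | T0 T1 | a
  B -> C A | a
  C -> T1 T0
  T0 -> b
  T1 -> a

CYK fill:
  [0..0]={A,B,T1}  "a"  orig:{A,B}
  [1..1]={S,T0}  "b"  orig:{S}
  [2..2]={A,B,T1}  "a"  orig:{A,B}
  [3..3]={A,B,T1}  "a"  orig:{A,B}
  [4..4]={S,T0}  "b"  orig:{S}
  [5..5]={A,B,T1}  "a"  orig:{A,B}
  [6..6]={A,B,T1}  "a"  orig:{A,B}
  [7..7]={S,T0}  "b"  orig:{S}
  [0..1]={C,S}  "ab"
  [1..2]={A,S}  "ba"
  [2..3]={A}  "aa"
  [3..4]={C,S}  "ab"
  [4..5]={A,S}  "ba"
  [5..6]={A}  "aa"
  [6..7]={C,S}  "ab"
  [0..2]={B}  "aba"
  [1..3]=∅  "baa"
  [2..4]={S}  "aab"
  [3..5]={B}  "aba"
  [4..6]=∅  "baa"
  [5..7]={S}  "aab"
  [0..3]={A,B}  "abaa"
  [1..4]=∅  "baab"
  [2..5]={A}  "aaba"
  [3..6]={A,B}  "abaa"
  [4..7]=∅  "baab"
  [0..4]={S}  "abaab"
  [1..5]=∅  "baaba"
  [2..6]={A}  "aabaa"
  [3..7]={S}  "abaab"
  [0..5]={A,B}  "abaaba"
  [1..6]=∅  "baabaa"
  [2..7]={S}  "aabaab"
  [0..6]={A,B}  "abaabaa"
  [1..7]=∅  "baabaab"
  [0..7]={S}  "abaabaab"

S ∈ T[0,7] ⇒ YES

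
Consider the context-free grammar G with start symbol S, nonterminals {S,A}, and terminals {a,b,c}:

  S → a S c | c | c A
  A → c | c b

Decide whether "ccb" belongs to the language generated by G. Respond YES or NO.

Convert to CNF:
  S -> T0 A | T2 X3 | c
  A -> T0 T1 | c
  T0 -> c
  T1 -> b
  T2 -> a
  X3 -> S T0

Fill CYK table bottom-up:
  T[0,0] 'c' = {A,S,T0}  orig:{A,S}
  T[1,1] 'c' = {A,S,T0}  orig:{A,S}
  T[2,2] 'b' = {T1}  orig:{}
  T[0,1] 'cc' = {S,X3}  orig:{S}
  T[1,2] 'cb' = {A}
  T[0,2] 'ccb' = {S}

S ∈ T[0,2] ⇒ YES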